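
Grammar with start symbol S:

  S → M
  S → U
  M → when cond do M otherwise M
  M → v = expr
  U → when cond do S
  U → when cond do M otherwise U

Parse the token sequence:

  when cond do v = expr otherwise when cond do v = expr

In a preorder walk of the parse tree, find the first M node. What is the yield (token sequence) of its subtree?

v = expr

[S [U when cond do [M v = expr] otherwise [U when cond do [S [M v = expr]]]]]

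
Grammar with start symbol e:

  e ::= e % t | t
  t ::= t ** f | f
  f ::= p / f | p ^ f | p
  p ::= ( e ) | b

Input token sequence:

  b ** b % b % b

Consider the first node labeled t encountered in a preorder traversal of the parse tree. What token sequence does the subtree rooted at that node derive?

b ** b

[e [e [e [t [t [f [p b]]] ** [f [p b]]]] % [t [f [p b]]]] % [t [f [p b]]]]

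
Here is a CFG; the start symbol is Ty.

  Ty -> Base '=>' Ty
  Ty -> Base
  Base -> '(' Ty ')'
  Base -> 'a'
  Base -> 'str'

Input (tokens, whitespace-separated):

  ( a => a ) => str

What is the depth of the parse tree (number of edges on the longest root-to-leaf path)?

5

[Ty [Base ( [Ty [Base a] => [Ty [Base a]]] )] => [Ty [Base str]]]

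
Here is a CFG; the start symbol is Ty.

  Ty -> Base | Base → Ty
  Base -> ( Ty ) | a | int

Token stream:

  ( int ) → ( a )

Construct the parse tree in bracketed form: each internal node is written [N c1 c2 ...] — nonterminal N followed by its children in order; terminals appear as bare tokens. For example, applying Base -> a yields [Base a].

Ty
Base → Ty
( Ty ) → Ty
( Base ) → Ty
( int ) → Ty
( int ) → Base
( int ) → ( Ty )
( int ) → ( Base )
( int ) → ( a )

[Ty [Base ( [Ty [Base int]] )] → [Ty [Base ( [Ty [Base a]] )]]]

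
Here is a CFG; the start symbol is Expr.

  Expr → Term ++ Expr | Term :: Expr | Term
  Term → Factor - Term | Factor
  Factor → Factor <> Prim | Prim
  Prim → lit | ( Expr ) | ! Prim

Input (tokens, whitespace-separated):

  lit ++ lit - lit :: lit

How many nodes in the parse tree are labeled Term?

[Expr [Term [Factor [Prim lit]]] ++ [Expr [Term [Factor [Prim lit]] - [Term [Factor [Prim lit]]]] :: [Expr [Term [Factor [Prim lit]]]]]]

4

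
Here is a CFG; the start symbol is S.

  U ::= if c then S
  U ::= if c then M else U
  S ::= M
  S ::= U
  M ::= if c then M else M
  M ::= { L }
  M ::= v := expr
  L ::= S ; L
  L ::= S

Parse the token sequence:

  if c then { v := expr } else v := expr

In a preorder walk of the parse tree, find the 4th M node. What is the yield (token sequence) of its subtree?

v := expr

[S [M if c then [M { [L [S [M v := expr]]] }] else [M v := expr]]]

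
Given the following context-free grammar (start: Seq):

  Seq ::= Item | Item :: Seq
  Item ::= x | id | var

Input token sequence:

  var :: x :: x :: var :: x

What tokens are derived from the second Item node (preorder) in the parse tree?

x

[Seq [Item var] :: [Seq [Item x] :: [Seq [Item x] :: [Seq [Item var] :: [Seq [Item x]]]]]]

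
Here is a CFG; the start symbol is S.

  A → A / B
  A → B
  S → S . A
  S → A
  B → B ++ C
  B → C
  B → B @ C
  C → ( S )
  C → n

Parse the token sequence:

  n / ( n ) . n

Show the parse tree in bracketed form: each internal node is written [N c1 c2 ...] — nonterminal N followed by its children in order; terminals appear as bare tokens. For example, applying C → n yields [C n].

[S [S [A [A [B [C n]]] / [B [C ( [S [A [B [C n]]]] )]]]] . [A [B [C n]]]]

S
S . A
A . A
A / B . A
B / B . A
C / B . A
n / B . A
n / C . A
n / ( S ) . A
n / ( A ) . A
n / ( B ) . A
n / ( C ) . A
n / ( n ) . A
n / ( n ) . B
n / ( n ) . C
n / ( n ) . n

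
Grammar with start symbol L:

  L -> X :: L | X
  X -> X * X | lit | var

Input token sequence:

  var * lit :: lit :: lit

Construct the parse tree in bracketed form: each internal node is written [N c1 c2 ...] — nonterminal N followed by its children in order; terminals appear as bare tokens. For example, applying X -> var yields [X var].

[L [X [X var] * [X lit]] :: [L [X lit] :: [L [X lit]]]]

L
X :: L
X * X :: L
var * X :: L
var * lit :: L
var * lit :: X :: L
var * lit :: lit :: L
var * lit :: lit :: X
var * lit :: lit :: lit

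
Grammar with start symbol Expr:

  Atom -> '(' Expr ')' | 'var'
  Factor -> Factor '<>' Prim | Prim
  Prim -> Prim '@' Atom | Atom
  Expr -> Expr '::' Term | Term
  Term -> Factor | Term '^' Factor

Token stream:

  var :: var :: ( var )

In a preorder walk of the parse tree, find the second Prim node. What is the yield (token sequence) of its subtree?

[Expr [Expr [Expr [Term [Factor [Prim [Atom var]]]]] :: [Term [Factor [Prim [Atom var]]]]] :: [Term [Factor [Prim [Atom ( [Expr [Term [Factor [Prim [Atom var]]]]] )]]]]]

var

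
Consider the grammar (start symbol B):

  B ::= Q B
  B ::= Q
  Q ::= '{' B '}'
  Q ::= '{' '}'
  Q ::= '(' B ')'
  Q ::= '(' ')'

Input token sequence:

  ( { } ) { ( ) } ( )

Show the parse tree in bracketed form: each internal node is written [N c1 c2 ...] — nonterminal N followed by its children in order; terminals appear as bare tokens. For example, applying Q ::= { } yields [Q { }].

[B [Q ( [B [Q { }]] )] [B [Q { [B [Q ( )]] }] [B [Q ( )]]]]

B
Q B
( B ) B
( Q ) B
( { } ) B
( { } ) Q B
( { } ) { B } B
( { } ) { Q } B
( { } ) { ( ) } B
( { } ) { ( ) } Q
( { } ) { ( ) } ( )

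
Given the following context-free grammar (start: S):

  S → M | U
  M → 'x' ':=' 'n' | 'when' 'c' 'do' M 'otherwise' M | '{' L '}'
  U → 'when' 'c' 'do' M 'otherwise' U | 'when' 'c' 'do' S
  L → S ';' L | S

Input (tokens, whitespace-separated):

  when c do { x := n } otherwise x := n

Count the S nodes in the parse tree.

2

[S [M when c do [M { [L [S [M x := n]]] }] otherwise [M x := n]]]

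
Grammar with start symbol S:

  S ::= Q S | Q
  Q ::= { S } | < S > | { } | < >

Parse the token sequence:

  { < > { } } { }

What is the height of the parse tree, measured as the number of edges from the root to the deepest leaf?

[S [Q { [S [Q < >] [S [Q { }]]] }] [S [Q { }]]]

5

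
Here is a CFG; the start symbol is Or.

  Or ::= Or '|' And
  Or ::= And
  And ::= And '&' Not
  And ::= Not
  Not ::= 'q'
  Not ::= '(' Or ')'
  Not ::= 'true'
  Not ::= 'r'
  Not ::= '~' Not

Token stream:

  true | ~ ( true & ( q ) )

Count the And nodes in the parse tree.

5

[Or [Or [And [Not true]]] | [And [Not ~ [Not ( [Or [And [And [Not true]] & [Not ( [Or [And [Not q]]] )]]] )]]]]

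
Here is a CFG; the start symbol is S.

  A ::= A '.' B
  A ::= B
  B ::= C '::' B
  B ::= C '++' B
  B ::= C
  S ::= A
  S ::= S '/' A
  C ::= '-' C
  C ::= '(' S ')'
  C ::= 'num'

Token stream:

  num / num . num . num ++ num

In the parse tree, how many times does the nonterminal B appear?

5

[S [S [A [B [C num]]]] / [A [A [A [B [C num]]] . [B [C num]]] . [B [C num] ++ [B [C num]]]]]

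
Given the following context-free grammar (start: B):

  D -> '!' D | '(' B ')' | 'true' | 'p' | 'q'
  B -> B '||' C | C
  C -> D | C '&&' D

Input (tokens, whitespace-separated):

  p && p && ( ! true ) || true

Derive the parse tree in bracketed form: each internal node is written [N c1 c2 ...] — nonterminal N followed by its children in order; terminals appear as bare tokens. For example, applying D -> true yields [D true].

[B [B [C [C [C [D p]] && [D p]] && [D ( [B [C [D ! [D true]]]] )]]] || [C [D true]]]

B
B || C
C || C
C && D || C
C && D && D || C
D && D && D || C
p && D && D || C
p && p && D || C
p && p && ( B ) || C
p && p && ( C ) || C
p && p && ( D ) || C
p && p && ( ! D ) || C
p && p && ( ! true ) || C
p && p && ( ! true ) || D
p && p && ( ! true ) || true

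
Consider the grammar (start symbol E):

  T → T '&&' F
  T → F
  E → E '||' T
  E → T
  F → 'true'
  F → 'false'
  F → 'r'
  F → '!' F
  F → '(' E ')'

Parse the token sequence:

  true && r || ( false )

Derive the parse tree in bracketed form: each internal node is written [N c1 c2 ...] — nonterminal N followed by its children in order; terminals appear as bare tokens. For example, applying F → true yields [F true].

E
E || T
T || T
T && F || T
F && F || T
true && F || T
true && r || T
true && r || F
true && r || ( E )
true && r || ( T )
true && r || ( F )
true && r || ( false )

[E [E [T [T [F true]] && [F r]]] || [T [F ( [E [T [F false]]] )]]]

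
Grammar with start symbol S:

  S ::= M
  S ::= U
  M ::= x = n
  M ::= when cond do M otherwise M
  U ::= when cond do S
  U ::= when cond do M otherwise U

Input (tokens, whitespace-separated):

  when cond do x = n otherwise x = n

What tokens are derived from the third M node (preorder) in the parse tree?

[S [M when cond do [M x = n] otherwise [M x = n]]]

x = n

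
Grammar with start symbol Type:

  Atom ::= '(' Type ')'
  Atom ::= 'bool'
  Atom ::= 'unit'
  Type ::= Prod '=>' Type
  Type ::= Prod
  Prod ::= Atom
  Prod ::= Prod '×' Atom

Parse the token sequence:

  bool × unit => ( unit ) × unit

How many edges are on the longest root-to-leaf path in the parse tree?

8

[Type [Prod [Prod [Atom bool]] × [Atom unit]] => [Type [Prod [Prod [Atom ( [Type [Prod [Atom unit]]] )]] × [Atom unit]]]]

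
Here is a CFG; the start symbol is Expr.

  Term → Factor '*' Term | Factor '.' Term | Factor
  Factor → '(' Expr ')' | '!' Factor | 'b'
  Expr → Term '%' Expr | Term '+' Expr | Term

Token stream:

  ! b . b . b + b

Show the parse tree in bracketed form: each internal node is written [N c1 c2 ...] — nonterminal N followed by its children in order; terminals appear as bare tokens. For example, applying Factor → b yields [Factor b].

Expr
Term + Expr
Factor . Term + Expr
! Factor . Term + Expr
! b . Term + Expr
! b . Factor . Term + Expr
! b . b . Term + Expr
! b . b . Factor + Expr
! b . b . b + Expr
! b . b . b + Term
! b . b . b + Factor
! b . b . b + b

[Expr [Term [Factor ! [Factor b]] . [Term [Factor b] . [Term [Factor b]]]] + [Expr [Term [Factor b]]]]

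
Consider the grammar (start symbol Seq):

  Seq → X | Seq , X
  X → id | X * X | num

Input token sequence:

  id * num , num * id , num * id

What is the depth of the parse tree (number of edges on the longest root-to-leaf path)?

5

[Seq [Seq [Seq [X [X id] * [X num]]] , [X [X num] * [X id]]] , [X [X num] * [X id]]]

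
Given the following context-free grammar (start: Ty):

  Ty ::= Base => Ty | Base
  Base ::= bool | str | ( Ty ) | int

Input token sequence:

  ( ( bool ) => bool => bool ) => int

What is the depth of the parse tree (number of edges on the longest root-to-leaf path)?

[Ty [Base ( [Ty [Base ( [Ty [Base bool]] )] => [Ty [Base bool] => [Ty [Base bool]]]] )] => [Ty [Base int]]]

6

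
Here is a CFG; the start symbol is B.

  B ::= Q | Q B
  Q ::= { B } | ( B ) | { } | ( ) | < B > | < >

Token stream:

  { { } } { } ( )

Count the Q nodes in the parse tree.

4

[B [Q { [B [Q { }]] }] [B [Q { }] [B [Q ( )]]]]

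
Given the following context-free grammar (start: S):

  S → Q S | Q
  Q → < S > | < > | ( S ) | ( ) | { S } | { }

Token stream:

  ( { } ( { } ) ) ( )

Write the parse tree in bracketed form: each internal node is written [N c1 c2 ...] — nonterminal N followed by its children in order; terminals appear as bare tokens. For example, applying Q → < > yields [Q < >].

[S [Q ( [S [Q { }] [S [Q ( [S [Q { }]] )]]] )] [S [Q ( )]]]

S
Q S
( S ) S
( Q S ) S
( { } S ) S
( { } Q ) S
( { } ( S ) ) S
( { } ( Q ) ) S
( { } ( { } ) ) S
( { } ( { } ) ) Q
( { } ( { } ) ) ( )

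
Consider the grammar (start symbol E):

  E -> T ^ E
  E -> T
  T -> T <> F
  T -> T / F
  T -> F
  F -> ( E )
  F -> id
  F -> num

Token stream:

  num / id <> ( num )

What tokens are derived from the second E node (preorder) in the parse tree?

num

[E [T [T [T [F num]] / [F id]] <> [F ( [E [T [F num]]] )]]]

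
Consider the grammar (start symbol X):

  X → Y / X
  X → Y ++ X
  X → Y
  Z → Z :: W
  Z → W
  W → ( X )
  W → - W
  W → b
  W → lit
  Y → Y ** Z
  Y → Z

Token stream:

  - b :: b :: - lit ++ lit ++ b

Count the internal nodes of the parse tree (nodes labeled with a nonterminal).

18

[X [Y [Z [Z [Z [W - [W b]]] :: [W b]] :: [W - [W lit]]]] ++ [X [Y [Z [W lit]]] ++ [X [Y [Z [W b]]]]]]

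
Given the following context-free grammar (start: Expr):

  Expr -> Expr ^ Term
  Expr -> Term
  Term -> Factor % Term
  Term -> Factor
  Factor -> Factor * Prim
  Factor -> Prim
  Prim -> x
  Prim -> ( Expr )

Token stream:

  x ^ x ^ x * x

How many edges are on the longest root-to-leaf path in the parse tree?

6

[Expr [Expr [Expr [Term [Factor [Prim x]]]] ^ [Term [Factor [Prim x]]]] ^ [Term [Factor [Factor [Prim x]] * [Prim x]]]]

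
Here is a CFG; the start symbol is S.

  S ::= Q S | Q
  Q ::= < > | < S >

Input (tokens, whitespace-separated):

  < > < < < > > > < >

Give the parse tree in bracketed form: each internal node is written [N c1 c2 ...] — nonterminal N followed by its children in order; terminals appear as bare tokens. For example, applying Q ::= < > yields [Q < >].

[S [Q < >] [S [Q < [S [Q < [S [Q < >]] >]] >] [S [Q < >]]]]

S
Q S
< > S
< > Q S
< > < S > S
< > < Q > S
< > < < S > > S
< > < < Q > > S
< > < < < > > > S
< > < < < > > > Q
< > < < < > > > < >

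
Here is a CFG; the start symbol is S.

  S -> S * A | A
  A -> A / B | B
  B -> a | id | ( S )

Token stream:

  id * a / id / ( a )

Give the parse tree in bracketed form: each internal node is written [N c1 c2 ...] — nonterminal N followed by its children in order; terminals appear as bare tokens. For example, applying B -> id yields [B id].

S
S * A
A * A
B * A
id * A
id * A / B
id * A / B / B
id * B / B / B
id * a / B / B
id * a / id / B
id * a / id / ( S )
id * a / id / ( A )
id * a / id / ( B )
id * a / id / ( a )

[S [S [A [B id]]] * [A [A [A [B a]] / [B id]] / [B ( [S [A [B a]]] )]]]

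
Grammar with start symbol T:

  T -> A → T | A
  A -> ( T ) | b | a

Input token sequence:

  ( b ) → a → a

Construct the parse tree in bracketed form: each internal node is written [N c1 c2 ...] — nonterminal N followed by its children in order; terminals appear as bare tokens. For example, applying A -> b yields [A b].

T
A → T
( T ) → T
( A ) → T
( b ) → T
( b ) → A → T
( b ) → a → T
( b ) → a → A
( b ) → a → a

[T [A ( [T [A b]] )] → [T [A a] → [T [A a]]]]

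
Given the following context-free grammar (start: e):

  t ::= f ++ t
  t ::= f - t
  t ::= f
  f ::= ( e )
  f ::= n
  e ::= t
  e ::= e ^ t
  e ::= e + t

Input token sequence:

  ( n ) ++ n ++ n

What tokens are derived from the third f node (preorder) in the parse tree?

n

[e [t [f ( [e [t [f n]]] )] ++ [t [f n] ++ [t [f n]]]]]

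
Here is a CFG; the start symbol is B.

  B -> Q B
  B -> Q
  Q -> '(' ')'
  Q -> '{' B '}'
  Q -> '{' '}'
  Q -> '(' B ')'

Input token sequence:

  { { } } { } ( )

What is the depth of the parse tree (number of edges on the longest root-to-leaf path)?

[B [Q { [B [Q { }]] }] [B [Q { }] [B [Q ( )]]]]

4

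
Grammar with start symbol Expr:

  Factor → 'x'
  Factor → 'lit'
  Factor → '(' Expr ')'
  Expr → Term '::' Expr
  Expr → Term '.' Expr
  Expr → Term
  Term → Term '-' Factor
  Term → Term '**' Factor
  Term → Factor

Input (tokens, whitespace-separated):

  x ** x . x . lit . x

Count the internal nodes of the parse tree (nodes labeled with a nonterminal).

[Expr [Term [Term [Factor x]] ** [Factor x]] . [Expr [Term [Factor x]] . [Expr [Term [Factor lit]] . [Expr [Term [Factor x]]]]]]

14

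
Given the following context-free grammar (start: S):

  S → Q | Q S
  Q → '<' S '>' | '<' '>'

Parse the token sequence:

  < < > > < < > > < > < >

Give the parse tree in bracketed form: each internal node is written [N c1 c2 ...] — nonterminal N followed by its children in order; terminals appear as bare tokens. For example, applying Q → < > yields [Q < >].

[S [Q < [S [Q < >]] >] [S [Q < [S [Q < >]] >] [S [Q < >] [S [Q < >]]]]]

S
Q S
< S > S
< Q > S
< < > > S
< < > > Q S
< < > > < S > S
< < > > < Q > S
< < > > < < > > S
< < > > < < > > Q S
< < > > < < > > < > S
< < > > < < > > < > Q
< < > > < < > > < > < >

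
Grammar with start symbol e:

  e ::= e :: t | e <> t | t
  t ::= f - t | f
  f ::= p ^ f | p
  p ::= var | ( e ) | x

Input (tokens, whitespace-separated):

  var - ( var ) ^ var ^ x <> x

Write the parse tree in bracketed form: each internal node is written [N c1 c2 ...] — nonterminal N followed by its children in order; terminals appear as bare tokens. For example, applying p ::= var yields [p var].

[e [e [t [f [p var]] - [t [f [p ( [e [t [f [p var]]]] )] ^ [f [p var] ^ [f [p x]]]]]]] <> [t [f [p x]]]]

e
e <> t
t <> t
f - t <> t
p - t <> t
var - t <> t
var - f <> t
var - p ^ f <> t
var - ( e ) ^ f <> t
var - ( t ) ^ f <> t
var - ( f ) ^ f <> t
var - ( p ) ^ f <> t
var - ( var ) ^ f <> t
var - ( var ) ^ p ^ f <> t
var - ( var ) ^ var ^ f <> t
var - ( var ) ^ var ^ p <> t
var - ( var ) ^ var ^ x <> t
var - ( var ) ^ var ^ x <> f
var - ( var ) ^ var ^ x <> p
var - ( var ) ^ var ^ x <> x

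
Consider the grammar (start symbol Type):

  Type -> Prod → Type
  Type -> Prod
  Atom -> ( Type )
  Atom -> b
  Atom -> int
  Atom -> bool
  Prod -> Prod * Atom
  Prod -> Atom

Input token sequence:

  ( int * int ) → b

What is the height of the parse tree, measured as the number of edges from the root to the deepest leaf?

7

[Type [Prod [Atom ( [Type [Prod [Prod [Atom int]] * [Atom int]]] )]] → [Type [Prod [Atom b]]]]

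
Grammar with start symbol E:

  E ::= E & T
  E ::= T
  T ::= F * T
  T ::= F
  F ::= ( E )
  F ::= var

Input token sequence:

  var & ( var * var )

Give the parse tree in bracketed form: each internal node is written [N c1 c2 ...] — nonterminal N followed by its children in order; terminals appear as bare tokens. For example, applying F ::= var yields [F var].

[E [E [T [F var]]] & [T [F ( [E [T [F var] * [T [F var]]]] )]]]

E
E & T
T & T
F & T
var & T
var & F
var & ( E )
var & ( T )
var & ( F * T )
var & ( var * T )
var & ( var * F )
var & ( var * var )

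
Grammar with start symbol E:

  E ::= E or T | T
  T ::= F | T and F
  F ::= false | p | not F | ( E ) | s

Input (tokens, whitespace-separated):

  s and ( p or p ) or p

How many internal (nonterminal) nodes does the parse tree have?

[E [E [T [T [F s]] and [F ( [E [E [T [F p]]] or [T [F p]]] )]]] or [T [F p]]]

14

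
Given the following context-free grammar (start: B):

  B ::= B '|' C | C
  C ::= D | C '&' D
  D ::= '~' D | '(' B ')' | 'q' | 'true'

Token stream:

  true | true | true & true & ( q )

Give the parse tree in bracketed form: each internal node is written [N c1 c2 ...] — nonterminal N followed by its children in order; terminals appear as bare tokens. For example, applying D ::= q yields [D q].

[B [B [B [C [D true]]] | [C [D true]]] | [C [C [C [D true]] & [D true]] & [D ( [B [C [D q]]] )]]]

B
B | C
B | C | C
C | C | C
D | C | C
true | C | C
true | D | C
true | true | C
true | true | C & D
true | true | C & D & D
true | true | D & D & D
true | true | true & D & D
true | true | true & true & D
true | true | true & true & ( B )
true | true | true & true & ( C )
true | true | true & true & ( D )
true | true | true & true & ( q )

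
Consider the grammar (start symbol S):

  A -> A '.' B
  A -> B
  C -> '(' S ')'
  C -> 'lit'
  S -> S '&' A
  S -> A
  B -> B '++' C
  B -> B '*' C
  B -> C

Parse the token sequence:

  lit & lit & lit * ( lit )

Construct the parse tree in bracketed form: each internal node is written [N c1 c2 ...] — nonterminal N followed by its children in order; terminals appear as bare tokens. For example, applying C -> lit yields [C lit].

[S [S [S [A [B [C lit]]]] & [A [B [C lit]]]] & [A [B [B [C lit]] * [C ( [S [A [B [C lit]]]] )]]]]

S
S & A
S & A & A
A & A & A
B & A & A
C & A & A
lit & A & A
lit & B & A
lit & C & A
lit & lit & A
lit & lit & B
lit & lit & B * C
lit & lit & C * C
lit & lit & lit * C
lit & lit & lit * ( S )
lit & lit & lit * ( A )
lit & lit & lit * ( B )
lit & lit & lit * ( C )
lit & lit & lit * ( lit )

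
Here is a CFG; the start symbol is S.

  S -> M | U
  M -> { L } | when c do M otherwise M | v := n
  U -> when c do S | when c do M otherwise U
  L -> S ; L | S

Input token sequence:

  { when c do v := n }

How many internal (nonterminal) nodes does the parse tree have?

7

[S [M { [L [S [U when c do [S [M v := n]]]]] }]]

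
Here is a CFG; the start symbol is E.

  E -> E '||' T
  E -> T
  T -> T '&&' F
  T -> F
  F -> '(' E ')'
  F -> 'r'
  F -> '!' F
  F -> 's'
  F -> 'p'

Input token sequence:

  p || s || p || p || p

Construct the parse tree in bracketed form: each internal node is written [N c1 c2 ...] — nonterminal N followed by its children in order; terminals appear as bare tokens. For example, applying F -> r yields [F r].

[E [E [E [E [E [T [F p]]] || [T [F s]]] || [T [F p]]] || [T [F p]]] || [T [F p]]]

E
E || T
E || T || T
E || T || T || T
E || T || T || T || T
T || T || T || T || T
F || T || T || T || T
p || T || T || T || T
p || F || T || T || T
p || s || T || T || T
p || s || F || T || T
p || s || p || T || T
p || s || p || F || T
p || s || p || p || T
p || s || p || p || F
p || s || p || p || p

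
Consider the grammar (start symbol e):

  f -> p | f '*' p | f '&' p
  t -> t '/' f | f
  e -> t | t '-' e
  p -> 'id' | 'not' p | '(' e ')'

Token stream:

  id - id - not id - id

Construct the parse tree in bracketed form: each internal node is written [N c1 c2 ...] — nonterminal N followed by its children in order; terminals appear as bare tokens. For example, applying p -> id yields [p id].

e
t - e
f - e
p - e
id - e
id - t - e
id - f - e
id - p - e
id - id - e
id - id - t - e
id - id - f - e
id - id - p - e
id - id - not p - e
id - id - not id - e
id - id - not id - t
id - id - not id - f
id - id - not id - p
id - id - not id - id

[e [t [f [p id]]] - [e [t [f [p id]]] - [e [t [f [p not [p id]]]] - [e [t [f [p id]]]]]]]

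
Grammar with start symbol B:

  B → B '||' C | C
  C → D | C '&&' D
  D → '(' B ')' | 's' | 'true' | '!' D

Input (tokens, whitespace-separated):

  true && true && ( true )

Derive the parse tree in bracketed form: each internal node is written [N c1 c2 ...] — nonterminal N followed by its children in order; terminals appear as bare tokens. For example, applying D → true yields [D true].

[B [C [C [C [D true]] && [D true]] && [D ( [B [C [D true]]] )]]]

B
C
C && D
C && D && D
D && D && D
true && D && D
true && true && D
true && true && ( B )
true && true && ( C )
true && true && ( D )
true && true && ( true )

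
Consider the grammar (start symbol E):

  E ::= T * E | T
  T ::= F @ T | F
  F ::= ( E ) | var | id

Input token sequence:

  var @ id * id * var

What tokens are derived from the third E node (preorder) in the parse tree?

var

[E [T [F var] @ [T [F id]]] * [E [T [F id]] * [E [T [F var]]]]]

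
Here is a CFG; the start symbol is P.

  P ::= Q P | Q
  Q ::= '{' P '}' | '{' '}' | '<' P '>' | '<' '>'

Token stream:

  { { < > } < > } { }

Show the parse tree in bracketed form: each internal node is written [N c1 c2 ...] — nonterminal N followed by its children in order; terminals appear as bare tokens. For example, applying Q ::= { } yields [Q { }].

[P [Q { [P [Q { [P [Q < >]] }] [P [Q < >]]] }] [P [Q { }]]]

P
Q P
{ P } P
{ Q P } P
{ { P } P } P
{ { Q } P } P
{ { < > } P } P
{ { < > } Q } P
{ { < > } < > } P
{ { < > } < > } Q
{ { < > } < > } { }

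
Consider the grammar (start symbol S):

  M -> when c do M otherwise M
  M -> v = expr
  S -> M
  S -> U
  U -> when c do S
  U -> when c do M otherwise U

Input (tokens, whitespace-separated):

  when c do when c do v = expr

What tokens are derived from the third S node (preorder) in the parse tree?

v = expr

[S [U when c do [S [U when c do [S [M v = expr]]]]]]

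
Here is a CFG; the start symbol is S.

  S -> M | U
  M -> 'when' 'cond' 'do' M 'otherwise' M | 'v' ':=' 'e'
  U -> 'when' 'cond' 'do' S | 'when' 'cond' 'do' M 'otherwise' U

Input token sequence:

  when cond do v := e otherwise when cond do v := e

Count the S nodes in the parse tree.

[S [U when cond do [M v := e] otherwise [U when cond do [S [M v := e]]]]]

2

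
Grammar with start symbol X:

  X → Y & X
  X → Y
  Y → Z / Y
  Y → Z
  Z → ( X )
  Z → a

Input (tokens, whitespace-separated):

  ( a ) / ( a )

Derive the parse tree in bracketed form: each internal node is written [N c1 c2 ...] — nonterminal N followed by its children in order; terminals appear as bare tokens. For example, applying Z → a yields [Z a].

X
Y
Z / Y
( X ) / Y
( Y ) / Y
( Z ) / Y
( a ) / Y
( a ) / Z
( a ) / ( X )
( a ) / ( Y )
( a ) / ( Z )
( a ) / ( a )

[X [Y [Z ( [X [Y [Z a]]] )] / [Y [Z ( [X [Y [Z a]]] )]]]]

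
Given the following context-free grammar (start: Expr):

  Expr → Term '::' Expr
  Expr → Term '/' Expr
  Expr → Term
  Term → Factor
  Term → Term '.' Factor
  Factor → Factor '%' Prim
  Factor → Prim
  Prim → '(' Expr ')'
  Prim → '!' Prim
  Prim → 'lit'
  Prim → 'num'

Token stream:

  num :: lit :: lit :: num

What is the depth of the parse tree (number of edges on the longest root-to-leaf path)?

[Expr [Term [Factor [Prim num]]] :: [Expr [Term [Factor [Prim lit]]] :: [Expr [Term [Factor [Prim lit]]] :: [Expr [Term [Factor [Prim num]]]]]]]

7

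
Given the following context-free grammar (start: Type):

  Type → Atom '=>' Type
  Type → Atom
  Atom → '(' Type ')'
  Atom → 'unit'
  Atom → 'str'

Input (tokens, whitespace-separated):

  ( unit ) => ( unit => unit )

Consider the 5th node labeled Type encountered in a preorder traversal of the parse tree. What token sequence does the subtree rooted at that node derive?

[Type [Atom ( [Type [Atom unit]] )] => [Type [Atom ( [Type [Atom unit] => [Type [Atom unit]]] )]]]

unit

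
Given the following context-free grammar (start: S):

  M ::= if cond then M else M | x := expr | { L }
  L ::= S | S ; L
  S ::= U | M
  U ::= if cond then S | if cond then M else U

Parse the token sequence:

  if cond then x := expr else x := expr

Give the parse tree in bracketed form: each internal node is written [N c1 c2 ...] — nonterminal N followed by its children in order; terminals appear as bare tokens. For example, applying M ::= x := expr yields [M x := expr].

[S [M if cond then [M x := expr] else [M x := expr]]]

S
M
if cond then M else M
if cond then x := expr else M
if cond then x := expr else x := expr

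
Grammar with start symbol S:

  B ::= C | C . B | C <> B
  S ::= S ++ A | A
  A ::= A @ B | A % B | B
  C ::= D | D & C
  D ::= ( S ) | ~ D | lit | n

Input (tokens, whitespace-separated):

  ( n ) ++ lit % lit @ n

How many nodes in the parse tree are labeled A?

5

[S [S [A [B [C [D ( [S [A [B [C [D n]]]]] )]]]]] ++ [A [A [A [B [C [D lit]]]] % [B [C [D lit]]]] @ [B [C [D n]]]]]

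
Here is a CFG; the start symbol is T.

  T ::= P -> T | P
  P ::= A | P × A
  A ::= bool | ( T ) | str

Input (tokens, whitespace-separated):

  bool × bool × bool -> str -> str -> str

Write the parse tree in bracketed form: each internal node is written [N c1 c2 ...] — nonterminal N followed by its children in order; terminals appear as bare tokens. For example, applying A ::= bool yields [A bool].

[T [P [P [P [A bool]] × [A bool]] × [A bool]] -> [T [P [A str]] -> [T [P [A str]] -> [T [P [A str]]]]]]

T
P -> T
P × A -> T
P × A × A -> T
A × A × A -> T
bool × A × A -> T
bool × bool × A -> T
bool × bool × bool -> T
bool × bool × bool -> P -> T
bool × bool × bool -> A -> T
bool × bool × bool -> str -> T
bool × bool × bool -> str -> P -> T
bool × bool × bool -> str -> A -> T
bool × bool × bool -> str -> str -> T
bool × bool × bool -> str -> str -> P
bool × bool × bool -> str -> str -> A
bool × bool × bool -> str -> str -> str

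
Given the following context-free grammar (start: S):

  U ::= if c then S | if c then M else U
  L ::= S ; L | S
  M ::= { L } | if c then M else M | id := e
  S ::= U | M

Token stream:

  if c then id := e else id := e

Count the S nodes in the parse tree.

1

[S [M if c then [M id := e] else [M id := e]]]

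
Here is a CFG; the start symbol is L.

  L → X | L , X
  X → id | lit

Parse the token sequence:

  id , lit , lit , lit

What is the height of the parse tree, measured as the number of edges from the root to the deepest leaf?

[L [L [L [L [X id]] , [X lit]] , [X lit]] , [X lit]]

5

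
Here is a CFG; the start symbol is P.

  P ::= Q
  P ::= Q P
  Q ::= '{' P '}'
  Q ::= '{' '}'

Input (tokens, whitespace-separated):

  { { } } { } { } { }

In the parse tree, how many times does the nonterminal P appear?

[P [Q { [P [Q { }]] }] [P [Q { }] [P [Q { }] [P [Q { }]]]]]

5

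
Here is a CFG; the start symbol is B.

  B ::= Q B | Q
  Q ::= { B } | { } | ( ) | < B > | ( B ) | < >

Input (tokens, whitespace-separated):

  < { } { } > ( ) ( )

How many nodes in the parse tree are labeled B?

[B [Q < [B [Q { }] [B [Q { }]]] >] [B [Q ( )] [B [Q ( )]]]]

5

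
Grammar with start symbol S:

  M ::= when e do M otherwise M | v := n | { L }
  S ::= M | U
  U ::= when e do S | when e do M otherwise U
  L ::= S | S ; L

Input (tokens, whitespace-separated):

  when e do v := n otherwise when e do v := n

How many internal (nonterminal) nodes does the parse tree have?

6

[S [U when e do [M v := n] otherwise [U when e do [S [M v := n]]]]]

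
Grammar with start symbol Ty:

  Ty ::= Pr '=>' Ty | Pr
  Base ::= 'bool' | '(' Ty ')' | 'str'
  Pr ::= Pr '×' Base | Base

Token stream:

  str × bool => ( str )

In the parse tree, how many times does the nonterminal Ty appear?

3

[Ty [Pr [Pr [Base str]] × [Base bool]] => [Ty [Pr [Base ( [Ty [Pr [Base str]]] )]]]]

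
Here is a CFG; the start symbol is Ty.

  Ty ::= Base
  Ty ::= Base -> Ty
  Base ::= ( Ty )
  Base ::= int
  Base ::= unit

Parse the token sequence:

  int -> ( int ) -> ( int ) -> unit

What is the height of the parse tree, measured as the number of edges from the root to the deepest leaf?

[Ty [Base int] -> [Ty [Base ( [Ty [Base int]] )] -> [Ty [Base ( [Ty [Base int]] )] -> [Ty [Base unit]]]]]

6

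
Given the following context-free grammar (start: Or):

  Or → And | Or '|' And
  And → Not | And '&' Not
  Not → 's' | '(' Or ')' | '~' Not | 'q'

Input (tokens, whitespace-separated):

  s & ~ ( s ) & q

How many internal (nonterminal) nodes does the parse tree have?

11

[Or [And [And [And [Not s]] & [Not ~ [Not ( [Or [And [Not s]]] )]]] & [Not q]]]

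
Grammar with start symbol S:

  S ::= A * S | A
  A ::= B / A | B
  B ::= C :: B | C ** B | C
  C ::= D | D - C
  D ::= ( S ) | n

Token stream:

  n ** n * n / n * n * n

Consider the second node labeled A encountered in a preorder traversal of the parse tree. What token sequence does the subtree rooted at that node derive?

[S [A [B [C [D n]] ** [B [C [D n]]]]] * [S [A [B [C [D n]]] / [A [B [C [D n]]]]] * [S [A [B [C [D n]]]] * [S [A [B [C [D n]]]]]]]]

n / n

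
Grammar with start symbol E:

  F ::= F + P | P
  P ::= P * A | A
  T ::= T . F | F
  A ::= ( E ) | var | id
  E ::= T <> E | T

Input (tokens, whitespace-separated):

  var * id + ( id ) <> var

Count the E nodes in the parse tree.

[E [T [F [F [P [P [A var]] * [A id]]] + [P [A ( [E [T [F [P [A id]]]]] )]]]] <> [E [T [F [P [A var]]]]]]

3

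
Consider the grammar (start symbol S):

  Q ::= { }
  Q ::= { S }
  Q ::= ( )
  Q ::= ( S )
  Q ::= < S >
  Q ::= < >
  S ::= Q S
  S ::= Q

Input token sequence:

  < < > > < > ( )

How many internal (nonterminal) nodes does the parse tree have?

[S [Q < [S [Q < >]] >] [S [Q < >] [S [Q ( )]]]]

8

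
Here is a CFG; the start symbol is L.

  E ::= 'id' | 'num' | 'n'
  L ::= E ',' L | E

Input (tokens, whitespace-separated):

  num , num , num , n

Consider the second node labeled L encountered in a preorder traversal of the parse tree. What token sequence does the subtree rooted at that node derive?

[L [E num] , [L [E num] , [L [E num] , [L [E n]]]]]

num , num , n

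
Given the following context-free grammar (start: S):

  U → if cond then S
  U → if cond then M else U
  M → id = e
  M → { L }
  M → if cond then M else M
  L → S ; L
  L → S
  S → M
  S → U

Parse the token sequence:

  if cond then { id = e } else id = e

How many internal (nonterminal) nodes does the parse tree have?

7

[S [M if cond then [M { [L [S [M id = e]]] }] else [M id = e]]]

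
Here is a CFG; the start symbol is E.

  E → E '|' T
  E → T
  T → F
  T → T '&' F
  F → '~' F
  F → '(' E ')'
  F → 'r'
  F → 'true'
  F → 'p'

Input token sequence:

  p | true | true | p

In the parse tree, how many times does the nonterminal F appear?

4

[E [E [E [E [T [F p]]] | [T [F true]]] | [T [F true]]] | [T [F p]]]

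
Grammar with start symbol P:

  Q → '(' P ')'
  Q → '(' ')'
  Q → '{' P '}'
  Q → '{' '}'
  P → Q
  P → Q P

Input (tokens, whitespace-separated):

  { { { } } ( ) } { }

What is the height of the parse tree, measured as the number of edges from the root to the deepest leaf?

6

[P [Q { [P [Q { [P [Q { }]] }] [P [Q ( )]]] }] [P [Q { }]]]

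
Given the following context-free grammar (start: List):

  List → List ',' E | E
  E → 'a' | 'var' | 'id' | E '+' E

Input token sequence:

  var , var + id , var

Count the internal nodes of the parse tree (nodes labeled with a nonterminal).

8

[List [List [List [E var]] , [E [E var] + [E id]]] , [E var]]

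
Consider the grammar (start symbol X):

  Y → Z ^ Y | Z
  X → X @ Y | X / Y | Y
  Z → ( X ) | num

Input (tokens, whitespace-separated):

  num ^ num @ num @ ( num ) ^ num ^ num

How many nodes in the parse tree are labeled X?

[X [X [X [Y [Z num] ^ [Y [Z num]]]] @ [Y [Z num]]] @ [Y [Z ( [X [Y [Z num]]] )] ^ [Y [Z num] ^ [Y [Z num]]]]]

4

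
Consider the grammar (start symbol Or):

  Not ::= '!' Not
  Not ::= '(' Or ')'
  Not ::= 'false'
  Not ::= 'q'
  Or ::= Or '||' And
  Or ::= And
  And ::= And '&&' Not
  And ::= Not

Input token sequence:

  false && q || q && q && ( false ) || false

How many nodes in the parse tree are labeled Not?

[Or [Or [Or [And [And [Not false]] && [Not q]]] || [And [And [And [Not q]] && [Not q]] && [Not ( [Or [And [Not false]]] )]]] || [And [Not false]]]

7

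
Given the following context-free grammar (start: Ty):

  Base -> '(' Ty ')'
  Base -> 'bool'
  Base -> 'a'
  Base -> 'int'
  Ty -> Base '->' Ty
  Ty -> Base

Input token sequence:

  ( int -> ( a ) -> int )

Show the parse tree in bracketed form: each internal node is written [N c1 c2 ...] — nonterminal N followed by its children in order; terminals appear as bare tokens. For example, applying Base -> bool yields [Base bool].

Ty
Base
( Ty )
( Base -> Ty )
( int -> Ty )
( int -> Base -> Ty )
( int -> ( Ty ) -> Ty )
( int -> ( Base ) -> Ty )
( int -> ( a ) -> Ty )
( int -> ( a ) -> Base )
( int -> ( a ) -> int )

[Ty [Base ( [Ty [Base int] -> [Ty [Base ( [Ty [Base a]] )] -> [Ty [Base int]]]] )]]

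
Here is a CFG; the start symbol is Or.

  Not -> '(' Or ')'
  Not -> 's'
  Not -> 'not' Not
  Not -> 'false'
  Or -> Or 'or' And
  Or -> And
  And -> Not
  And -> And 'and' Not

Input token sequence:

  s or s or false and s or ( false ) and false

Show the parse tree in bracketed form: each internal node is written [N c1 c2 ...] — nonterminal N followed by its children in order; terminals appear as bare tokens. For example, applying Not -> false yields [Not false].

[Or [Or [Or [Or [And [Not s]]] or [And [Not s]]] or [And [And [Not false]] and [Not s]]] or [And [And [Not ( [Or [And [Not false]]] )]] and [Not false]]]

Or
Or or And
Or or And or And
Or or And or And or And
And or And or And or And
Not or And or And or And
s or And or And or And
s or Not or And or And
s or s or And or And
s or s or And and Not or And
s or s or Not and Not or And
s or s or false and Not or And
s or s or false and s or And
s or s or false and s or And and Not
s or s or false and s or Not and Not
s or s or false and s or ( Or ) and Not
s or s or false and s or ( And ) and Not
s or s or false and s or ( Not ) and Not
s or s or false and s or ( false ) and Not
s or s or false and s or ( false ) and false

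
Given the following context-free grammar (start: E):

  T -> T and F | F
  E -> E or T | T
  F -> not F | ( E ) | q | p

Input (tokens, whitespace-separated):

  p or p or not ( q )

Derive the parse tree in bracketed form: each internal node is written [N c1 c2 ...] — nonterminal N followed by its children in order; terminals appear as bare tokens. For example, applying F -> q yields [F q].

E
E or T
E or T or T
T or T or T
F or T or T
p or T or T
p or F or T
p or p or T
p or p or F
p or p or not F
p or p or not ( E )
p or p or not ( T )
p or p or not ( F )
p or p or not ( q )

[E [E [E [T [F p]]] or [T [F p]]] or [T [F not [F ( [E [T [F q]]] )]]]]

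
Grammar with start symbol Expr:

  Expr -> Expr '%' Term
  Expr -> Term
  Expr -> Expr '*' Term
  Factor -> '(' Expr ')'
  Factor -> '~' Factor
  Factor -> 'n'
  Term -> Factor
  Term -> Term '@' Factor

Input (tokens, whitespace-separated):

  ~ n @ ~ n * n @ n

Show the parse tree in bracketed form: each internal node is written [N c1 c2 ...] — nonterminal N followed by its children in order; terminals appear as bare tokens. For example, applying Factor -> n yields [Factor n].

Expr
Expr * Term
Term * Term
Term @ Factor * Term
Factor @ Factor * Term
~ Factor @ Factor * Term
~ n @ Factor * Term
~ n @ ~ Factor * Term
~ n @ ~ n * Term
~ n @ ~ n * Term @ Factor
~ n @ ~ n * Factor @ Factor
~ n @ ~ n * n @ Factor
~ n @ ~ n * n @ n

[Expr [Expr [Term [Term [Factor ~ [Factor n]]] @ [Factor ~ [Factor n]]]] * [Term [Term [Factor n]] @ [Factor n]]]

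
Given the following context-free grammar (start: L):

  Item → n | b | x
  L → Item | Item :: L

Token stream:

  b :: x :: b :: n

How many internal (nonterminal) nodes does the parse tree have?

8

[L [Item b] :: [L [Item x] :: [L [Item b] :: [L [Item n]]]]]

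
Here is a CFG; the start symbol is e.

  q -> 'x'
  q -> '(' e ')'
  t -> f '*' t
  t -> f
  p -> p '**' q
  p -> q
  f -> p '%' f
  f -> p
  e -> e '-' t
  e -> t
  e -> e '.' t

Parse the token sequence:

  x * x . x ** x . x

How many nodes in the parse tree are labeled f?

4

[e [e [e [t [f [p [q x]]] * [t [f [p [q x]]]]]] . [t [f [p [p [q x]] ** [q x]]]]] . [t [f [p [q x]]]]]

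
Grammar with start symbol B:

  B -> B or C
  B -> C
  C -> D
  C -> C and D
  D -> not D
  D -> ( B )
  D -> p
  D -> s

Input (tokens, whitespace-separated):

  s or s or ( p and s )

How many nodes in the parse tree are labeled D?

[B [B [B [C [D s]]] or [C [D s]]] or [C [D ( [B [C [C [D p]] and [D s]]] )]]]

5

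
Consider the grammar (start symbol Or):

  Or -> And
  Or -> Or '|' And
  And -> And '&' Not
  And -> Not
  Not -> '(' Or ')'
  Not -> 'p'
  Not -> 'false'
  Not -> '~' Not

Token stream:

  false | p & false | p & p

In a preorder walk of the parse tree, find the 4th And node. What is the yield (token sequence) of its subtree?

p & p

[Or [Or [Or [And [Not false]]] | [And [And [Not p]] & [Not false]]] | [And [And [Not p]] & [Not p]]]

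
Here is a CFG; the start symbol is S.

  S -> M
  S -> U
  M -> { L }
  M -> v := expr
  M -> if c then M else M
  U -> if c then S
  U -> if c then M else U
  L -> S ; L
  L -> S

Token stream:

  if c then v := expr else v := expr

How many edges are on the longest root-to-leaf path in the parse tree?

[S [M if c then [M v := expr] else [M v := expr]]]

3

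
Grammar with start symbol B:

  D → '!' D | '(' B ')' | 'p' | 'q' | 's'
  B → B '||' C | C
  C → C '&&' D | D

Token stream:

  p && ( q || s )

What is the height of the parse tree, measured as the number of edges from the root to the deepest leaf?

7

[B [C [C [D p]] && [D ( [B [B [C [D q]]] || [C [D s]]] )]]]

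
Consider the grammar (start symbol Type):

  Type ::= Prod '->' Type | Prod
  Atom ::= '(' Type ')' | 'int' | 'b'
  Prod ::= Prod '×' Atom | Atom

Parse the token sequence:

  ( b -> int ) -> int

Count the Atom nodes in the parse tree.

4

[Type [Prod [Atom ( [Type [Prod [Atom b]] -> [Type [Prod [Atom int]]]] )]] -> [Type [Prod [Atom int]]]]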